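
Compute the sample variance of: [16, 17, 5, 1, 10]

47.7

Step 1: Compute the mean: (16 + 17 + 5 + 1 + 10) / 5 = 9.8
Step 2: Compute squared deviations from the mean:
  (16 - 9.8)^2 = 38.44
  (17 - 9.8)^2 = 51.84
  (5 - 9.8)^2 = 23.04
  (1 - 9.8)^2 = 77.44
  (10 - 9.8)^2 = 0.04
Step 3: Sum of squared deviations = 190.8
Step 4: Sample variance = 190.8 / 4 = 47.7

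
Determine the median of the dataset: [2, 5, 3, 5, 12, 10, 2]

5

Step 1: Sort the data in ascending order: [2, 2, 3, 5, 5, 10, 12]
Step 2: The number of values is n = 7.
Step 3: Since n is odd, the median is the middle value at position 4: 5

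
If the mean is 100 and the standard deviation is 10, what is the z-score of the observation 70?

-3

Step 1: Recall the z-score formula: z = (x - mu) / sigma
Step 2: Substitute values: z = (70 - 100) / 10
Step 3: z = -30 / 10 = -3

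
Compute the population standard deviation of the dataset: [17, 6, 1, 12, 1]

6.2801

Step 1: Compute the mean: 7.4
Step 2: Sum of squared deviations from the mean: 197.2
Step 3: Population variance = 197.2 / 5 = 39.44
Step 4: Standard deviation = sqrt(39.44) = 6.2801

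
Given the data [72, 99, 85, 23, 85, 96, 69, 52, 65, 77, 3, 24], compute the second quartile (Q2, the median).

70.5

Step 1: Sort the data: [3, 23, 24, 52, 65, 69, 72, 77, 85, 85, 96, 99]
Step 2: n = 12
Step 3: Q2 is the median. Since n is even, it is the average of the values at positions 6 and 7:
  Q2 = (69 + 72) / 2 = 70.5
Step 4: Q2 = 70.5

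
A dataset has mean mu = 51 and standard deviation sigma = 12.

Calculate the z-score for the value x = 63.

1

Step 1: Recall the z-score formula: z = (x - mu) / sigma
Step 2: Substitute values: z = (63 - 51) / 12
Step 3: z = 12 / 12 = 1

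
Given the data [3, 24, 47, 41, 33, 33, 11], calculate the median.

33

Step 1: Sort the data in ascending order: [3, 11, 24, 33, 33, 41, 47]
Step 2: The number of values is n = 7.
Step 3: Since n is odd, the median is the middle value at position 4: 33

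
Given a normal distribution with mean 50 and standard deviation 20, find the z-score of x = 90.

2

Step 1: Recall the z-score formula: z = (x - mu) / sigma
Step 2: Substitute values: z = (90 - 50) / 20
Step 3: z = 40 / 20 = 2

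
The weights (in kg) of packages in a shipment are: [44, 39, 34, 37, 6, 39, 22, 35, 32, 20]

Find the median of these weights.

34.5

Step 1: Sort the data in ascending order: [6, 20, 22, 32, 34, 35, 37, 39, 39, 44]
Step 2: The number of values is n = 10.
Step 3: Since n is even, the median is the average of positions 5 and 6:
  Median = (34 + 35) / 2 = 34.5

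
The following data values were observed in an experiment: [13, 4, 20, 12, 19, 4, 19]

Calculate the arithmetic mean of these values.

13

Step 1: Sum all values: 13 + 4 + 20 + 12 + 19 + 4 + 19 = 91
Step 2: Count the number of values: n = 7
Step 3: Mean = sum / n = 91 / 7 = 13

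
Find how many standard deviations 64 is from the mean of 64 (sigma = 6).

0

Step 1: Recall the z-score formula: z = (x - mu) / sigma
Step 2: Substitute values: z = (64 - 64) / 6
Step 3: z = 0 / 6 = 0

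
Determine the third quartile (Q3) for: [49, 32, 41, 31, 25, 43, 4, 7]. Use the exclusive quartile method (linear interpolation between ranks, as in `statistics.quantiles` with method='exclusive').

42.5

Step 1: Sort the data: [4, 7, 25, 31, 32, 41, 43, 49]
Step 2: n = 8
Step 3: Using the exclusive quartile method:
  Q1 = 11.5
  Q2 (median) = 31.5
  Q3 = 42.5
  IQR = Q3 - Q1 = 42.5 - 11.5 = 31
Step 4: Q3 = 42.5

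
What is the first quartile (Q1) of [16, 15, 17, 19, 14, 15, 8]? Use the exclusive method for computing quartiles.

14

Step 1: Sort the data: [8, 14, 15, 15, 16, 17, 19]
Step 2: n = 7
Step 3: Using the exclusive quartile method:
  Q1 = 14
  Q2 (median) = 15
  Q3 = 17
  IQR = Q3 - Q1 = 17 - 14 = 3
Step 4: Q1 = 14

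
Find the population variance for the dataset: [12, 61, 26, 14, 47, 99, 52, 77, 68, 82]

778.36

Step 1: Compute the mean: (12 + 61 + 26 + 14 + 47 + 99 + 52 + 77 + 68 + 82) / 10 = 53.8
Step 2: Compute squared deviations from the mean:
  (12 - 53.8)^2 = 1747.24
  (61 - 53.8)^2 = 51.84
  (26 - 53.8)^2 = 772.84
  (14 - 53.8)^2 = 1584.04
  (47 - 53.8)^2 = 46.24
  (99 - 53.8)^2 = 2043.04
  (52 - 53.8)^2 = 3.24
  (77 - 53.8)^2 = 538.24
  (68 - 53.8)^2 = 201.64
  (82 - 53.8)^2 = 795.24
Step 3: Sum of squared deviations = 7783.6
Step 4: Population variance = 7783.6 / 10 = 778.36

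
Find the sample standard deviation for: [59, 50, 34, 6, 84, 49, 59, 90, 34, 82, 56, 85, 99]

26.785

Step 1: Compute the mean: 60.5385
Step 2: Sum of squared deviations from the mean: 8609.2308
Step 3: Sample variance = 8609.2308 / 12 = 717.4359
Step 4: Standard deviation = sqrt(717.4359) = 26.785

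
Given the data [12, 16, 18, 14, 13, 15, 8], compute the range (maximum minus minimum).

10

Step 1: Identify the maximum value: max = 18
Step 2: Identify the minimum value: min = 8
Step 3: Range = max - min = 18 - 8 = 10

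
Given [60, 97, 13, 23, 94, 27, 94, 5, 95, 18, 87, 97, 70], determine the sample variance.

1380

Step 1: Compute the mean: (60 + 97 + 13 + 23 + 94 + 27 + 94 + 5 + 95 + 18 + 87 + 97 + 70) / 13 = 60
Step 2: Compute squared deviations from the mean:
  (60 - 60)^2 = 0
  (97 - 60)^2 = 1369
  (13 - 60)^2 = 2209
  (23 - 60)^2 = 1369
  (94 - 60)^2 = 1156
  (27 - 60)^2 = 1089
  (94 - 60)^2 = 1156
  (5 - 60)^2 = 3025
  (95 - 60)^2 = 1225
  (18 - 60)^2 = 1764
  (87 - 60)^2 = 729
  (97 - 60)^2 = 1369
  (70 - 60)^2 = 100
Step 3: Sum of squared deviations = 16560
Step 4: Sample variance = 16560 / 12 = 1380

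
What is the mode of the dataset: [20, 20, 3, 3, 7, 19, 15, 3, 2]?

3

Step 1: Count the frequency of each value:
  2: appears 1 time(s)
  3: appears 3 time(s)
  7: appears 1 time(s)
  15: appears 1 time(s)
  19: appears 1 time(s)
  20: appears 2 time(s)
Step 2: The value 3 appears most frequently (3 times).
Step 3: Mode = 3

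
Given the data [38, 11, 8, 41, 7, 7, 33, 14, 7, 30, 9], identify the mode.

7

Step 1: Count the frequency of each value:
  7: appears 3 time(s)
  8: appears 1 time(s)
  9: appears 1 time(s)
  11: appears 1 time(s)
  14: appears 1 time(s)
  30: appears 1 time(s)
  33: appears 1 time(s)
  38: appears 1 time(s)
  41: appears 1 time(s)
Step 2: The value 7 appears most frequently (3 times).
Step 3: Mode = 7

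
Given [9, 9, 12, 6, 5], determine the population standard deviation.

2.4819

Step 1: Compute the mean: 8.2
Step 2: Sum of squared deviations from the mean: 30.8
Step 3: Population variance = 30.8 / 5 = 6.16
Step 4: Standard deviation = sqrt(6.16) = 2.4819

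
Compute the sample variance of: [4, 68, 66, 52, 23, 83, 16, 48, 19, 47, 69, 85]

745.5152

Step 1: Compute the mean: (4 + 68 + 66 + 52 + 23 + 83 + 16 + 48 + 19 + 47 + 69 + 85) / 12 = 48.3333
Step 2: Compute squared deviations from the mean:
  (4 - 48.3333)^2 = 1965.4444
  (68 - 48.3333)^2 = 386.7778
  (66 - 48.3333)^2 = 312.1111
  (52 - 48.3333)^2 = 13.4444
  (23 - 48.3333)^2 = 641.7778
  (83 - 48.3333)^2 = 1201.7778
  (16 - 48.3333)^2 = 1045.4444
  (48 - 48.3333)^2 = 0.1111
  (19 - 48.3333)^2 = 860.4444
  (47 - 48.3333)^2 = 1.7778
  (69 - 48.3333)^2 = 427.1111
  (85 - 48.3333)^2 = 1344.4444
Step 3: Sum of squared deviations = 8200.6667
Step 4: Sample variance = 8200.6667 / 11 = 745.5152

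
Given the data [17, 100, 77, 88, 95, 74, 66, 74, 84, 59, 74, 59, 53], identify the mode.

74

Step 1: Count the frequency of each value:
  17: appears 1 time(s)
  53: appears 1 time(s)
  59: appears 2 time(s)
  66: appears 1 time(s)
  74: appears 3 time(s)
  77: appears 1 time(s)
  84: appears 1 time(s)
  88: appears 1 time(s)
  95: appears 1 time(s)
  100: appears 1 time(s)
Step 2: The value 74 appears most frequently (3 times).
Step 3: Mode = 74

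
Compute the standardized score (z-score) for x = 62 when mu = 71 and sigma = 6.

-1.5

Step 1: Recall the z-score formula: z = (x - mu) / sigma
Step 2: Substitute values: z = (62 - 71) / 6
Step 3: z = -9 / 6 = -1.5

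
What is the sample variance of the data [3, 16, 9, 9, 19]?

40.2

Step 1: Compute the mean: (3 + 16 + 9 + 9 + 19) / 5 = 11.2
Step 2: Compute squared deviations from the mean:
  (3 - 11.2)^2 = 67.24
  (16 - 11.2)^2 = 23.04
  (9 - 11.2)^2 = 4.84
  (9 - 11.2)^2 = 4.84
  (19 - 11.2)^2 = 60.84
Step 3: Sum of squared deviations = 160.8
Step 4: Sample variance = 160.8 / 4 = 40.2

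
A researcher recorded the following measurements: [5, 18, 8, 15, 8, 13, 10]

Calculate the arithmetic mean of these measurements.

11

Step 1: Sum all values: 5 + 18 + 8 + 15 + 8 + 13 + 10 = 77
Step 2: Count the number of values: n = 7
Step 3: Mean = sum / n = 77 / 7 = 11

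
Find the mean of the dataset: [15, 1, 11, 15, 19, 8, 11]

11.4286

Step 1: Sum all values: 15 + 1 + 11 + 15 + 19 + 8 + 11 = 80
Step 2: Count the number of values: n = 7
Step 3: Mean = sum / n = 80 / 7 = 11.4286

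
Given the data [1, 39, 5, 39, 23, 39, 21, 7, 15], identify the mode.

39

Step 1: Count the frequency of each value:
  1: appears 1 time(s)
  5: appears 1 time(s)
  7: appears 1 time(s)
  15: appears 1 time(s)
  21: appears 1 time(s)
  23: appears 1 time(s)
  39: appears 3 time(s)
Step 2: The value 39 appears most frequently (3 times).
Step 3: Mode = 39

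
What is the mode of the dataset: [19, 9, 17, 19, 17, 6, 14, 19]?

19

Step 1: Count the frequency of each value:
  6: appears 1 time(s)
  9: appears 1 time(s)
  14: appears 1 time(s)
  17: appears 2 time(s)
  19: appears 3 time(s)
Step 2: The value 19 appears most frequently (3 times).
Step 3: Mode = 19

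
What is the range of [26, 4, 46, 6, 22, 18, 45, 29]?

42

Step 1: Identify the maximum value: max = 46
Step 2: Identify the minimum value: min = 4
Step 3: Range = max - min = 46 - 4 = 42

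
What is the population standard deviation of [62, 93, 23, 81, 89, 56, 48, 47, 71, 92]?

21.9854

Step 1: Compute the mean: 66.2
Step 2: Sum of squared deviations from the mean: 4833.6
Step 3: Population variance = 4833.6 / 10 = 483.36
Step 4: Standard deviation = sqrt(483.36) = 21.9854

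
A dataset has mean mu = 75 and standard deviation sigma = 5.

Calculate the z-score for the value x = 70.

-1

Step 1: Recall the z-score formula: z = (x - mu) / sigma
Step 2: Substitute values: z = (70 - 75) / 5
Step 3: z = -5 / 5 = -1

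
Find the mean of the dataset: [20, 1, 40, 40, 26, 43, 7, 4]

22.625

Step 1: Sum all values: 20 + 1 + 40 + 40 + 26 + 43 + 7 + 4 = 181
Step 2: Count the number of values: n = 8
Step 3: Mean = sum / n = 181 / 8 = 22.625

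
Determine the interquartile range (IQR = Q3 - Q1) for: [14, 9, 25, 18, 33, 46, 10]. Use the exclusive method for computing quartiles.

23

Step 1: Sort the data: [9, 10, 14, 18, 25, 33, 46]
Step 2: n = 7
Step 3: Using the exclusive quartile method:
  Q1 = 10
  Q2 (median) = 18
  Q3 = 33
  IQR = Q3 - Q1 = 33 - 10 = 23
Step 4: IQR = 23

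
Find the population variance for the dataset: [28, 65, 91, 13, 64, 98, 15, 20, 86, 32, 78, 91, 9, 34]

1026.0612

Step 1: Compute the mean: (28 + 65 + 91 + 13 + 64 + 98 + 15 + 20 + 86 + 32 + 78 + 91 + 9 + 34) / 14 = 51.7143
Step 2: Compute squared deviations from the mean:
  (28 - 51.7143)^2 = 562.3673
  (65 - 51.7143)^2 = 176.5102
  (91 - 51.7143)^2 = 1543.3673
  (13 - 51.7143)^2 = 1498.7959
  (64 - 51.7143)^2 = 150.9388
  (98 - 51.7143)^2 = 2142.3673
  (15 - 51.7143)^2 = 1347.9388
  (20 - 51.7143)^2 = 1005.7959
  (86 - 51.7143)^2 = 1175.5102
  (32 - 51.7143)^2 = 388.6531
  (78 - 51.7143)^2 = 690.9388
  (91 - 51.7143)^2 = 1543.3673
  (9 - 51.7143)^2 = 1824.5102
  (34 - 51.7143)^2 = 313.7959
Step 3: Sum of squared deviations = 14364.8571
Step 4: Population variance = 14364.8571 / 14 = 1026.0612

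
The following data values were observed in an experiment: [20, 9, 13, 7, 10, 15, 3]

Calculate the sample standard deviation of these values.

5.5678

Step 1: Compute the mean: 11
Step 2: Sum of squared deviations from the mean: 186
Step 3: Sample variance = 186 / 6 = 31
Step 4: Standard deviation = sqrt(31) = 5.5678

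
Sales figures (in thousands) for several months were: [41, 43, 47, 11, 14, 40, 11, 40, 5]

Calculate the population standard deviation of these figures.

16.1452

Step 1: Compute the mean: 28
Step 2: Sum of squared deviations from the mean: 2346
Step 3: Population variance = 2346 / 9 = 260.6667
Step 4: Standard deviation = sqrt(260.6667) = 16.1452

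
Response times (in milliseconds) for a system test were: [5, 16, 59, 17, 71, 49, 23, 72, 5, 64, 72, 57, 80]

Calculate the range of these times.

75

Step 1: Identify the maximum value: max = 80
Step 2: Identify the minimum value: min = 5
Step 3: Range = max - min = 80 - 5 = 75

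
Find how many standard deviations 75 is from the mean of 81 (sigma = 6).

-1

Step 1: Recall the z-score formula: z = (x - mu) / sigma
Step 2: Substitute values: z = (75 - 81) / 6
Step 3: z = -6 / 6 = -1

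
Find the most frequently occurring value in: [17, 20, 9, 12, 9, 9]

9

Step 1: Count the frequency of each value:
  9: appears 3 time(s)
  12: appears 1 time(s)
  17: appears 1 time(s)
  20: appears 1 time(s)
Step 2: The value 9 appears most frequently (3 times).
Step 3: Mode = 9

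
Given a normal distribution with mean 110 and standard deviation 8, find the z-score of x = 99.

-1.375

Step 1: Recall the z-score formula: z = (x - mu) / sigma
Step 2: Substitute values: z = (99 - 110) / 8
Step 3: z = -11 / 8 = -1.375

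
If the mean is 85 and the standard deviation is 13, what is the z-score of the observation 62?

-1.7692

Step 1: Recall the z-score formula: z = (x - mu) / sigma
Step 2: Substitute values: z = (62 - 85) / 13
Step 3: z = -23 / 13 = -1.7692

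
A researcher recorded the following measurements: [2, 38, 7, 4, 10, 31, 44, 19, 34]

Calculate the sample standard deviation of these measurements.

16.039

Step 1: Compute the mean: 21
Step 2: Sum of squared deviations from the mean: 2058
Step 3: Sample variance = 2058 / 8 = 257.25
Step 4: Standard deviation = sqrt(257.25) = 16.039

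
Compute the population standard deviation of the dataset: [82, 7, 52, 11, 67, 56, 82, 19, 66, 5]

29.5095

Step 1: Compute the mean: 44.7
Step 2: Sum of squared deviations from the mean: 8708.1
Step 3: Population variance = 8708.1 / 10 = 870.81
Step 4: Standard deviation = sqrt(870.81) = 29.5095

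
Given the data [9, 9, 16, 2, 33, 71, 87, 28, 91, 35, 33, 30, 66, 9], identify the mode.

9

Step 1: Count the frequency of each value:
  2: appears 1 time(s)
  9: appears 3 time(s)
  16: appears 1 time(s)
  28: appears 1 time(s)
  30: appears 1 time(s)
  33: appears 2 time(s)
  35: appears 1 time(s)
  66: appears 1 time(s)
  71: appears 1 time(s)
  87: appears 1 time(s)
  91: appears 1 time(s)
Step 2: The value 9 appears most frequently (3 times).
Step 3: Mode = 9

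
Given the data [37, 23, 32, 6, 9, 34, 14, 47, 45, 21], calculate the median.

27.5

Step 1: Sort the data in ascending order: [6, 9, 14, 21, 23, 32, 34, 37, 45, 47]
Step 2: The number of values is n = 10.
Step 3: Since n is even, the median is the average of positions 5 and 6:
  Median = (23 + 32) / 2 = 27.5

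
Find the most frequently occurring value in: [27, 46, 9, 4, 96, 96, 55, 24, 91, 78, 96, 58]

96

Step 1: Count the frequency of each value:
  4: appears 1 time(s)
  9: appears 1 time(s)
  24: appears 1 time(s)
  27: appears 1 time(s)
  46: appears 1 time(s)
  55: appears 1 time(s)
  58: appears 1 time(s)
  78: appears 1 time(s)
  91: appears 1 time(s)
  96: appears 3 time(s)
Step 2: The value 96 appears most frequently (3 times).
Step 3: Mode = 96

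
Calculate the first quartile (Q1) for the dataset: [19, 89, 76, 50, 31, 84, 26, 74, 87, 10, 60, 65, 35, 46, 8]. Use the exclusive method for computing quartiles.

26

Step 1: Sort the data: [8, 10, 19, 26, 31, 35, 46, 50, 60, 65, 74, 76, 84, 87, 89]
Step 2: n = 15
Step 3: Using the exclusive quartile method:
  Q1 = 26
  Q2 (median) = 50
  Q3 = 76
  IQR = Q3 - Q1 = 76 - 26 = 50
Step 4: Q1 = 26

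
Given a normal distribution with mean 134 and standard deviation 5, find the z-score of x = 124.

-2

Step 1: Recall the z-score formula: z = (x - mu) / sigma
Step 2: Substitute values: z = (124 - 134) / 5
Step 3: z = -10 / 5 = -2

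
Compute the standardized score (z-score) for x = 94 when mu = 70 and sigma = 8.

3

Step 1: Recall the z-score formula: z = (x - mu) / sigma
Step 2: Substitute values: z = (94 - 70) / 8
Step 3: z = 24 / 8 = 3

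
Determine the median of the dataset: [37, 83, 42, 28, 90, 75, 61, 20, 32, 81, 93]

61

Step 1: Sort the data in ascending order: [20, 28, 32, 37, 42, 61, 75, 81, 83, 90, 93]
Step 2: The number of values is n = 11.
Step 3: Since n is odd, the median is the middle value at position 6: 61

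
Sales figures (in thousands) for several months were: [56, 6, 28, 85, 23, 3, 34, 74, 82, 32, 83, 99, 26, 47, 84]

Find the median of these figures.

47

Step 1: Sort the data in ascending order: [3, 6, 23, 26, 28, 32, 34, 47, 56, 74, 82, 83, 84, 85, 99]
Step 2: The number of values is n = 15.
Step 3: Since n is odd, the median is the middle value at position 8: 47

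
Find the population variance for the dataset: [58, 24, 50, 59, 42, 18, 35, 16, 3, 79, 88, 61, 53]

584.5325

Step 1: Compute the mean: (58 + 24 + 50 + 59 + 42 + 18 + 35 + 16 + 3 + 79 + 88 + 61 + 53) / 13 = 45.0769
Step 2: Compute squared deviations from the mean:
  (58 - 45.0769)^2 = 167.0059
  (24 - 45.0769)^2 = 444.2367
  (50 - 45.0769)^2 = 24.2367
  (59 - 45.0769)^2 = 193.8521
  (42 - 45.0769)^2 = 9.4675
  (18 - 45.0769)^2 = 733.1598
  (35 - 45.0769)^2 = 101.5444
  (16 - 45.0769)^2 = 845.4675
  (3 - 45.0769)^2 = 1770.4675
  (79 - 45.0769)^2 = 1150.7751
  (88 - 45.0769)^2 = 1842.3905
  (61 - 45.0769)^2 = 253.5444
  (53 - 45.0769)^2 = 62.7751
Step 3: Sum of squared deviations = 7598.9231
Step 4: Population variance = 7598.9231 / 13 = 584.5325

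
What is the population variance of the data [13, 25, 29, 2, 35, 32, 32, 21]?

110.9844

Step 1: Compute the mean: (13 + 25 + 29 + 2 + 35 + 32 + 32 + 21) / 8 = 23.625
Step 2: Compute squared deviations from the mean:
  (13 - 23.625)^2 = 112.8906
  (25 - 23.625)^2 = 1.8906
  (29 - 23.625)^2 = 28.8906
  (2 - 23.625)^2 = 467.6406
  (35 - 23.625)^2 = 129.3906
  (32 - 23.625)^2 = 70.1406
  (32 - 23.625)^2 = 70.1406
  (21 - 23.625)^2 = 6.8906
Step 3: Sum of squared deviations = 887.875
Step 4: Population variance = 887.875 / 8 = 110.9844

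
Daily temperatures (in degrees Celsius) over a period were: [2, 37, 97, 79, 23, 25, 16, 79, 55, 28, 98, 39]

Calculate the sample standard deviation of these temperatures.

32.7076

Step 1: Compute the mean: 48.1667
Step 2: Sum of squared deviations from the mean: 11767.6667
Step 3: Sample variance = 11767.6667 / 11 = 1069.7879
Step 4: Standard deviation = sqrt(1069.7879) = 32.7076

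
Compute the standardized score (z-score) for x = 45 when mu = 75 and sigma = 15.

-2

Step 1: Recall the z-score formula: z = (x - mu) / sigma
Step 2: Substitute values: z = (45 - 75) / 15
Step 3: z = -30 / 15 = -2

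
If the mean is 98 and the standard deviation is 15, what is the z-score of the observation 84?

-0.9333

Step 1: Recall the z-score formula: z = (x - mu) / sigma
Step 2: Substitute values: z = (84 - 98) / 15
Step 3: z = -14 / 15 = -0.9333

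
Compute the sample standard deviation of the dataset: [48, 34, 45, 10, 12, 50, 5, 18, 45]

18.3098

Step 1: Compute the mean: 29.6667
Step 2: Sum of squared deviations from the mean: 2682
Step 3: Sample variance = 2682 / 8 = 335.25
Step 4: Standard deviation = sqrt(335.25) = 18.3098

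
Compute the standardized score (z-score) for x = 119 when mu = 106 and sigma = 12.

1.0833

Step 1: Recall the z-score formula: z = (x - mu) / sigma
Step 2: Substitute values: z = (119 - 106) / 12
Step 3: z = 13 / 12 = 1.0833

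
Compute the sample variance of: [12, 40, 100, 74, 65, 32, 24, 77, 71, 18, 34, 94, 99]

1000.7436

Step 1: Compute the mean: (12 + 40 + 100 + 74 + 65 + 32 + 24 + 77 + 71 + 18 + 34 + 94 + 99) / 13 = 56.9231
Step 2: Compute squared deviations from the mean:
  (12 - 56.9231)^2 = 2018.0828
  (40 - 56.9231)^2 = 286.3905
  (100 - 56.9231)^2 = 1855.6213
  (74 - 56.9231)^2 = 291.6213
  (65 - 56.9231)^2 = 65.2367
  (32 - 56.9231)^2 = 621.1598
  (24 - 56.9231)^2 = 1083.929
  (77 - 56.9231)^2 = 403.0828
  (71 - 56.9231)^2 = 198.1598
  (18 - 56.9231)^2 = 1515.0059
  (34 - 56.9231)^2 = 525.4675
  (94 - 56.9231)^2 = 1374.6982
  (99 - 56.9231)^2 = 1770.4675
Step 3: Sum of squared deviations = 12008.9231
Step 4: Sample variance = 12008.9231 / 12 = 1000.7436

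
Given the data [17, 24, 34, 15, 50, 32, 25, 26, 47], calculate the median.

26

Step 1: Sort the data in ascending order: [15, 17, 24, 25, 26, 32, 34, 47, 50]
Step 2: The number of values is n = 9.
Step 3: Since n is odd, the median is the middle value at position 5: 26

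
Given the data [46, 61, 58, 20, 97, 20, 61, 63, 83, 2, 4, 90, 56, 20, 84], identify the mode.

20

Step 1: Count the frequency of each value:
  2: appears 1 time(s)
  4: appears 1 time(s)
  20: appears 3 time(s)
  46: appears 1 time(s)
  56: appears 1 time(s)
  58: appears 1 time(s)
  61: appears 2 time(s)
  63: appears 1 time(s)
  83: appears 1 time(s)
  84: appears 1 time(s)
  90: appears 1 time(s)
  97: appears 1 time(s)
Step 2: The value 20 appears most frequently (3 times).
Step 3: Mode = 20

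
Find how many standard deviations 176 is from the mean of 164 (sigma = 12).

1

Step 1: Recall the z-score formula: z = (x - mu) / sigma
Step 2: Substitute values: z = (176 - 164) / 12
Step 3: z = 12 / 12 = 1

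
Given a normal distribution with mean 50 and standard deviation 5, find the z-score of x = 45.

-1

Step 1: Recall the z-score formula: z = (x - mu) / sigma
Step 2: Substitute values: z = (45 - 50) / 5
Step 3: z = -5 / 5 = -1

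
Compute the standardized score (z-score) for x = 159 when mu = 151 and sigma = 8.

1

Step 1: Recall the z-score formula: z = (x - mu) / sigma
Step 2: Substitute values: z = (159 - 151) / 8
Step 3: z = 8 / 8 = 1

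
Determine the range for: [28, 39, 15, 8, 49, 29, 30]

41

Step 1: Identify the maximum value: max = 49
Step 2: Identify the minimum value: min = 8
Step 3: Range = max - min = 49 - 8 = 41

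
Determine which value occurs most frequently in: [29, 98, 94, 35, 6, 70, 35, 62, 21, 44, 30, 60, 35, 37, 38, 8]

35

Step 1: Count the frequency of each value:
  6: appears 1 time(s)
  8: appears 1 time(s)
  21: appears 1 time(s)
  29: appears 1 time(s)
  30: appears 1 time(s)
  35: appears 3 time(s)
  37: appears 1 time(s)
  38: appears 1 time(s)
  44: appears 1 time(s)
  60: appears 1 time(s)
  62: appears 1 time(s)
  70: appears 1 time(s)
  94: appears 1 time(s)
  98: appears 1 time(s)
Step 2: The value 35 appears most frequently (3 times).
Step 3: Mode = 35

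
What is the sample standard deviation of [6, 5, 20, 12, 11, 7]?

5.5648

Step 1: Compute the mean: 10.1667
Step 2: Sum of squared deviations from the mean: 154.8333
Step 3: Sample variance = 154.8333 / 5 = 30.9667
Step 4: Standard deviation = sqrt(30.9667) = 5.5648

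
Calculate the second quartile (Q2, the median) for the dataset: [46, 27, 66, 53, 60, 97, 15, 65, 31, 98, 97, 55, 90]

60

Step 1: Sort the data: [15, 27, 31, 46, 53, 55, 60, 65, 66, 90, 97, 97, 98]
Step 2: n = 13
Step 3: Q2 is the median. Since n is odd, it is the middle value at position 7: 60
Step 4: Q2 = 60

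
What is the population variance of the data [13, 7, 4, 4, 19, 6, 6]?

26.5306

Step 1: Compute the mean: (13 + 7 + 4 + 4 + 19 + 6 + 6) / 7 = 8.4286
Step 2: Compute squared deviations from the mean:
  (13 - 8.4286)^2 = 20.898
  (7 - 8.4286)^2 = 2.0408
  (4 - 8.4286)^2 = 19.6122
  (4 - 8.4286)^2 = 19.6122
  (19 - 8.4286)^2 = 111.7551
  (6 - 8.4286)^2 = 5.898
  (6 - 8.4286)^2 = 5.898
Step 3: Sum of squared deviations = 185.7143
Step 4: Population variance = 185.7143 / 7 = 26.5306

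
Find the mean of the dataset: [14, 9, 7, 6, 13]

9.8

Step 1: Sum all values: 14 + 9 + 7 + 6 + 13 = 49
Step 2: Count the number of values: n = 5
Step 3: Mean = sum / n = 49 / 5 = 9.8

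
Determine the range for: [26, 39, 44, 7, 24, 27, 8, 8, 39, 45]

38

Step 1: Identify the maximum value: max = 45
Step 2: Identify the minimum value: min = 7
Step 3: Range = max - min = 45 - 7 = 38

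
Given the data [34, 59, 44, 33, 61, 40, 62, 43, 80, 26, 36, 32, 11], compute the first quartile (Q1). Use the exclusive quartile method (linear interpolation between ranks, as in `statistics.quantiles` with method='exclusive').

32.5

Step 1: Sort the data: [11, 26, 32, 33, 34, 36, 40, 43, 44, 59, 61, 62, 80]
Step 2: n = 13
Step 3: Using the exclusive quartile method:
  Q1 = 32.5
  Q2 (median) = 40
  Q3 = 60
  IQR = Q3 - Q1 = 60 - 32.5 = 27.5
Step 4: Q1 = 32.5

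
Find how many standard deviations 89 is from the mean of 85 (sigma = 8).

0.5

Step 1: Recall the z-score formula: z = (x - mu) / sigma
Step 2: Substitute values: z = (89 - 85) / 8
Step 3: z = 4 / 8 = 0.5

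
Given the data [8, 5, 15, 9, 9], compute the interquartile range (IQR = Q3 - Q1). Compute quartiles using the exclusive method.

5.5

Step 1: Sort the data: [5, 8, 9, 9, 15]
Step 2: n = 5
Step 3: Using the exclusive quartile method:
  Q1 = 6.5
  Q2 (median) = 9
  Q3 = 12
  IQR = Q3 - Q1 = 12 - 6.5 = 5.5
Step 4: IQR = 5.5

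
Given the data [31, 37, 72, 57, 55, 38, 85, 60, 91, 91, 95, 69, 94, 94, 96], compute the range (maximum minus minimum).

65

Step 1: Identify the maximum value: max = 96
Step 2: Identify the minimum value: min = 31
Step 3: Range = max - min = 96 - 31 = 65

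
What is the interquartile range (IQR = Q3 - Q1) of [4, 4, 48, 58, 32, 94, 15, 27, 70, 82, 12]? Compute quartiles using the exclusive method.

58

Step 1: Sort the data: [4, 4, 12, 15, 27, 32, 48, 58, 70, 82, 94]
Step 2: n = 11
Step 3: Using the exclusive quartile method:
  Q1 = 12
  Q2 (median) = 32
  Q3 = 70
  IQR = Q3 - Q1 = 70 - 12 = 58
Step 4: IQR = 58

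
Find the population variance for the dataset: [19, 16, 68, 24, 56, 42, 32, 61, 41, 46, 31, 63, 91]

437.929

Step 1: Compute the mean: (19 + 16 + 68 + 24 + 56 + 42 + 32 + 61 + 41 + 46 + 31 + 63 + 91) / 13 = 45.3846
Step 2: Compute squared deviations from the mean:
  (19 - 45.3846)^2 = 696.1479
  (16 - 45.3846)^2 = 863.4556
  (68 - 45.3846)^2 = 511.4556
  (24 - 45.3846)^2 = 457.3018
  (56 - 45.3846)^2 = 112.6864
  (42 - 45.3846)^2 = 11.4556
  (32 - 45.3846)^2 = 179.1479
  (61 - 45.3846)^2 = 243.8402
  (41 - 45.3846)^2 = 19.2249
  (46 - 45.3846)^2 = 0.3787
  (31 - 45.3846)^2 = 206.9172
  (63 - 45.3846)^2 = 310.3018
  (91 - 45.3846)^2 = 2080.7633
Step 3: Sum of squared deviations = 5693.0769
Step 4: Population variance = 5693.0769 / 13 = 437.929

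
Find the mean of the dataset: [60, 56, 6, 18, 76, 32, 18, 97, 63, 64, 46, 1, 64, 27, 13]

42.7333

Step 1: Sum all values: 60 + 56 + 6 + 18 + 76 + 32 + 18 + 97 + 63 + 64 + 46 + 1 + 64 + 27 + 13 = 641
Step 2: Count the number of values: n = 15
Step 3: Mean = sum / n = 641 / 15 = 42.7333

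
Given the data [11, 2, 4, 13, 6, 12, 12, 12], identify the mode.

12

Step 1: Count the frequency of each value:
  2: appears 1 time(s)
  4: appears 1 time(s)
  6: appears 1 time(s)
  11: appears 1 time(s)
  12: appears 3 time(s)
  13: appears 1 time(s)
Step 2: The value 12 appears most frequently (3 times).
Step 3: Mode = 12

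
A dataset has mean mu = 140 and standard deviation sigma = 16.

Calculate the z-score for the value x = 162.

1.375

Step 1: Recall the z-score formula: z = (x - mu) / sigma
Step 2: Substitute values: z = (162 - 140) / 16
Step 3: z = 22 / 16 = 1.375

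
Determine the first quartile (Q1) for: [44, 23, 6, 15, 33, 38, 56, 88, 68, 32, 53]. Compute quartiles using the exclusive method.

23

Step 1: Sort the data: [6, 15, 23, 32, 33, 38, 44, 53, 56, 68, 88]
Step 2: n = 11
Step 3: Using the exclusive quartile method:
  Q1 = 23
  Q2 (median) = 38
  Q3 = 56
  IQR = Q3 - Q1 = 56 - 23 = 33
Step 4: Q1 = 23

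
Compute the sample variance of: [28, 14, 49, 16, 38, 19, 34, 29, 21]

130.7778

Step 1: Compute the mean: (28 + 14 + 49 + 16 + 38 + 19 + 34 + 29 + 21) / 9 = 27.5556
Step 2: Compute squared deviations from the mean:
  (28 - 27.5556)^2 = 0.1975
  (14 - 27.5556)^2 = 183.7531
  (49 - 27.5556)^2 = 459.8642
  (16 - 27.5556)^2 = 133.5309
  (38 - 27.5556)^2 = 109.0864
  (19 - 27.5556)^2 = 73.1975
  (34 - 27.5556)^2 = 41.5309
  (29 - 27.5556)^2 = 2.0864
  (21 - 27.5556)^2 = 42.9753
Step 3: Sum of squared deviations = 1046.2222
Step 4: Sample variance = 1046.2222 / 8 = 130.7778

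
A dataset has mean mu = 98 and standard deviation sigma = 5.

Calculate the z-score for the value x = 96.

-0.4

Step 1: Recall the z-score formula: z = (x - mu) / sigma
Step 2: Substitute values: z = (96 - 98) / 5
Step 3: z = -2 / 5 = -0.4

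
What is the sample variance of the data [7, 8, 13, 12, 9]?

6.7

Step 1: Compute the mean: (7 + 8 + 13 + 12 + 9) / 5 = 9.8
Step 2: Compute squared deviations from the mean:
  (7 - 9.8)^2 = 7.84
  (8 - 9.8)^2 = 3.24
  (13 - 9.8)^2 = 10.24
  (12 - 9.8)^2 = 4.84
  (9 - 9.8)^2 = 0.64
Step 3: Sum of squared deviations = 26.8
Step 4: Sample variance = 26.8 / 4 = 6.7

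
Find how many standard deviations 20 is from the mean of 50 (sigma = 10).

-3

Step 1: Recall the z-score formula: z = (x - mu) / sigma
Step 2: Substitute values: z = (20 - 50) / 10
Step 3: z = -30 / 10 = -3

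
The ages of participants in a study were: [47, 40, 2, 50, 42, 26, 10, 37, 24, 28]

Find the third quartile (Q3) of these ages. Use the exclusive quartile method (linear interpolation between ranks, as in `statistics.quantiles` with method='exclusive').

43.25

Step 1: Sort the data: [2, 10, 24, 26, 28, 37, 40, 42, 47, 50]
Step 2: n = 10
Step 3: Using the exclusive quartile method:
  Q1 = 20.5
  Q2 (median) = 32.5
  Q3 = 43.25
  IQR = Q3 - Q1 = 43.25 - 20.5 = 22.75
Step 4: Q3 = 43.25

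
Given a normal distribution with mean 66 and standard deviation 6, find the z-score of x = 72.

1

Step 1: Recall the z-score formula: z = (x - mu) / sigma
Step 2: Substitute values: z = (72 - 66) / 6
Step 3: z = 6 / 6 = 1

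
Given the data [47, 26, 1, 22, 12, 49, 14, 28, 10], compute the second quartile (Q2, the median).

22

Step 1: Sort the data: [1, 10, 12, 14, 22, 26, 28, 47, 49]
Step 2: n = 9
Step 3: Q2 is the median. Since n is odd, it is the middle value at position 5: 22
Step 4: Q2 = 22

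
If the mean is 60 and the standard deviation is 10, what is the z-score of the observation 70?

1

Step 1: Recall the z-score formula: z = (x - mu) / sigma
Step 2: Substitute values: z = (70 - 60) / 10
Step 3: z = 10 / 10 = 1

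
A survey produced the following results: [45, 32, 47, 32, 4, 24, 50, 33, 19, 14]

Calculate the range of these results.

46

Step 1: Identify the maximum value: max = 50
Step 2: Identify the minimum value: min = 4
Step 3: Range = max - min = 50 - 4 = 46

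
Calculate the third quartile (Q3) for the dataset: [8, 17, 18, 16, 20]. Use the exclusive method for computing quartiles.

19

Step 1: Sort the data: [8, 16, 17, 18, 20]
Step 2: n = 5
Step 3: Using the exclusive quartile method:
  Q1 = 12
  Q2 (median) = 17
  Q3 = 19
  IQR = Q3 - Q1 = 19 - 12 = 7
Step 4: Q3 = 19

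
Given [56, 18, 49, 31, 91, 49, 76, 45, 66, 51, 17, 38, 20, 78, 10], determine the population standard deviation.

23.6324

Step 1: Compute the mean: 46.3333
Step 2: Sum of squared deviations from the mean: 8377.3333
Step 3: Population variance = 8377.3333 / 15 = 558.4889
Step 4: Standard deviation = sqrt(558.4889) = 23.6324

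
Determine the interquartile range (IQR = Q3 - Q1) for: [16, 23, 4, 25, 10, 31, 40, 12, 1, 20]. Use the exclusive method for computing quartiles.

18

Step 1: Sort the data: [1, 4, 10, 12, 16, 20, 23, 25, 31, 40]
Step 2: n = 10
Step 3: Using the exclusive quartile method:
  Q1 = 8.5
  Q2 (median) = 18
  Q3 = 26.5
  IQR = Q3 - Q1 = 26.5 - 8.5 = 18
Step 4: IQR = 18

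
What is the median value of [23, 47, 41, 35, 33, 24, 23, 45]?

34

Step 1: Sort the data in ascending order: [23, 23, 24, 33, 35, 41, 45, 47]
Step 2: The number of values is n = 8.
Step 3: Since n is even, the median is the average of positions 4 and 5:
  Median = (33 + 35) / 2 = 34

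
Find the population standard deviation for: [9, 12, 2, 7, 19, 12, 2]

5.6061

Step 1: Compute the mean: 9
Step 2: Sum of squared deviations from the mean: 220
Step 3: Population variance = 220 / 7 = 31.4286
Step 4: Standard deviation = sqrt(31.4286) = 5.6061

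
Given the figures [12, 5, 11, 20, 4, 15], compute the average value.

11.1667

Step 1: Sum all values: 12 + 5 + 11 + 20 + 4 + 15 = 67
Step 2: Count the number of values: n = 6
Step 3: Mean = sum / n = 67 / 6 = 11.1667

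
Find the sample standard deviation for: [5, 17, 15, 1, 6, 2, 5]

6.2374

Step 1: Compute the mean: 7.2857
Step 2: Sum of squared deviations from the mean: 233.4286
Step 3: Sample variance = 233.4286 / 6 = 38.9048
Step 4: Standard deviation = sqrt(38.9048) = 6.2374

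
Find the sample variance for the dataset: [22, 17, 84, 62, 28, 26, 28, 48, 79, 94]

831.5111

Step 1: Compute the mean: (22 + 17 + 84 + 62 + 28 + 26 + 28 + 48 + 79 + 94) / 10 = 48.8
Step 2: Compute squared deviations from the mean:
  (22 - 48.8)^2 = 718.24
  (17 - 48.8)^2 = 1011.24
  (84 - 48.8)^2 = 1239.04
  (62 - 48.8)^2 = 174.24
  (28 - 48.8)^2 = 432.64
  (26 - 48.8)^2 = 519.84
  (28 - 48.8)^2 = 432.64
  (48 - 48.8)^2 = 0.64
  (79 - 48.8)^2 = 912.04
  (94 - 48.8)^2 = 2043.04
Step 3: Sum of squared deviations = 7483.6
Step 4: Sample variance = 7483.6 / 9 = 831.5111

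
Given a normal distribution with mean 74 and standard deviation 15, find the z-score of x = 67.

-0.4667

Step 1: Recall the z-score formula: z = (x - mu) / sigma
Step 2: Substitute values: z = (67 - 74) / 15
Step 3: z = -7 / 15 = -0.4667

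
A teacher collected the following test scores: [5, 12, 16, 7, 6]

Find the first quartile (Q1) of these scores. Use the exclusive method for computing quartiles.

5.5

Step 1: Sort the data: [5, 6, 7, 12, 16]
Step 2: n = 5
Step 3: Using the exclusive quartile method:
  Q1 = 5.5
  Q2 (median) = 7
  Q3 = 14
  IQR = Q3 - Q1 = 14 - 5.5 = 8.5
Step 4: Q1 = 5.5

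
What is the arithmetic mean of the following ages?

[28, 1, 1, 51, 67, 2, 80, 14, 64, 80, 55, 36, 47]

40.4615

Step 1: Sum all values: 28 + 1 + 1 + 51 + 67 + 2 + 80 + 14 + 64 + 80 + 55 + 36 + 47 = 526
Step 2: Count the number of values: n = 13
Step 3: Mean = sum / n = 526 / 13 = 40.4615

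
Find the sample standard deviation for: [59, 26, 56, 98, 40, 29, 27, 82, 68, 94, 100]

28.8759

Step 1: Compute the mean: 61.7273
Step 2: Sum of squared deviations from the mean: 8338.1818
Step 3: Sample variance = 8338.1818 / 10 = 833.8182
Step 4: Standard deviation = sqrt(833.8182) = 28.8759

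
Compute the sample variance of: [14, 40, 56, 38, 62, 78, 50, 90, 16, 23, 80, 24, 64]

645.3077

Step 1: Compute the mean: (14 + 40 + 56 + 38 + 62 + 78 + 50 + 90 + 16 + 23 + 80 + 24 + 64) / 13 = 48.8462
Step 2: Compute squared deviations from the mean:
  (14 - 48.8462)^2 = 1214.2544
  (40 - 48.8462)^2 = 78.2544
  (56 - 48.8462)^2 = 51.1775
  (38 - 48.8462)^2 = 117.6391
  (62 - 48.8462)^2 = 173.0237
  (78 - 48.8462)^2 = 849.9467
  (50 - 48.8462)^2 = 1.3314
  (90 - 48.8462)^2 = 1693.6391
  (16 - 48.8462)^2 = 1078.8698
  (23 - 48.8462)^2 = 668.0237
  (80 - 48.8462)^2 = 970.5621
  (24 - 48.8462)^2 = 617.3314
  (64 - 48.8462)^2 = 229.6391
Step 3: Sum of squared deviations = 7743.6923
Step 4: Sample variance = 7743.6923 / 12 = 645.3077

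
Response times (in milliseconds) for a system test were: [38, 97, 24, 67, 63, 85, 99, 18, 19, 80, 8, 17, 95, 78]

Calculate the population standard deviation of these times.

32.8491

Step 1: Compute the mean: 56.2857
Step 2: Sum of squared deviations from the mean: 15106.8571
Step 3: Population variance = 15106.8571 / 14 = 1079.0612
Step 4: Standard deviation = sqrt(1079.0612) = 32.8491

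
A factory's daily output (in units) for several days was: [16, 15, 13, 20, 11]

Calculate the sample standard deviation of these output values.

3.3912

Step 1: Compute the mean: 15
Step 2: Sum of squared deviations from the mean: 46
Step 3: Sample variance = 46 / 4 = 11.5
Step 4: Standard deviation = sqrt(11.5) = 3.3912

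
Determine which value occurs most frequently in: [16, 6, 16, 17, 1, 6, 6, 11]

6

Step 1: Count the frequency of each value:
  1: appears 1 time(s)
  6: appears 3 time(s)
  11: appears 1 time(s)
  16: appears 2 time(s)
  17: appears 1 time(s)
Step 2: The value 6 appears most frequently (3 times).
Step 3: Mode = 6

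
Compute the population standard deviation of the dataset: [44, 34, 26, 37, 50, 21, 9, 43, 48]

12.8927

Step 1: Compute the mean: 34.6667
Step 2: Sum of squared deviations from the mean: 1496
Step 3: Population variance = 1496 / 9 = 166.2222
Step 4: Standard deviation = sqrt(166.2222) = 12.8927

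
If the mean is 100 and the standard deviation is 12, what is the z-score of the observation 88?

-1

Step 1: Recall the z-score formula: z = (x - mu) / sigma
Step 2: Substitute values: z = (88 - 100) / 12
Step 3: z = -12 / 12 = -1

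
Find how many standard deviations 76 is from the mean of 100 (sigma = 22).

-1.0909

Step 1: Recall the z-score formula: z = (x - mu) / sigma
Step 2: Substitute values: z = (76 - 100) / 22
Step 3: z = -24 / 22 = -1.0909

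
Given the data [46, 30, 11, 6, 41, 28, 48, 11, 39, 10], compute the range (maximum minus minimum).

42

Step 1: Identify the maximum value: max = 48
Step 2: Identify the minimum value: min = 6
Step 3: Range = max - min = 48 - 6 = 42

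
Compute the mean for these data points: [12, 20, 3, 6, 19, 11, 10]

11.5714

Step 1: Sum all values: 12 + 20 + 3 + 6 + 19 + 11 + 10 = 81
Step 2: Count the number of values: n = 7
Step 3: Mean = sum / n = 81 / 7 = 11.5714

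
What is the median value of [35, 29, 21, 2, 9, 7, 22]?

21

Step 1: Sort the data in ascending order: [2, 7, 9, 21, 22, 29, 35]
Step 2: The number of values is n = 7.
Step 3: Since n is odd, the median is the middle value at position 4: 21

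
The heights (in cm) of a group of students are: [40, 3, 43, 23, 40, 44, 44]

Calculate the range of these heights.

41

Step 1: Identify the maximum value: max = 44
Step 2: Identify the minimum value: min = 3
Step 3: Range = max - min = 44 - 3 = 41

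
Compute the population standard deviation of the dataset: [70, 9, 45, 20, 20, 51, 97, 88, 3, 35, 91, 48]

31.138

Step 1: Compute the mean: 48.0833
Step 2: Sum of squared deviations from the mean: 11634.9167
Step 3: Population variance = 11634.9167 / 12 = 969.5764
Step 4: Standard deviation = sqrt(969.5764) = 31.138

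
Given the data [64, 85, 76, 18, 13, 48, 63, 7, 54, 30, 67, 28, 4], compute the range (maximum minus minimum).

81

Step 1: Identify the maximum value: max = 85
Step 2: Identify the minimum value: min = 4
Step 3: Range = max - min = 85 - 4 = 81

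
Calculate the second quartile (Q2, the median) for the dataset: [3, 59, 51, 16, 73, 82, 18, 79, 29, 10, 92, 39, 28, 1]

34

Step 1: Sort the data: [1, 3, 10, 16, 18, 28, 29, 39, 51, 59, 73, 79, 82, 92]
Step 2: n = 14
Step 3: Q2 is the median. Since n is even, it is the average of the values at positions 7 and 8:
  Q2 = (29 + 39) / 2 = 34
Step 4: Q2 = 34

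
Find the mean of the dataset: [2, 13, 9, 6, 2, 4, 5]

5.8571

Step 1: Sum all values: 2 + 13 + 9 + 6 + 2 + 4 + 5 = 41
Step 2: Count the number of values: n = 7
Step 3: Mean = sum / n = 41 / 7 = 5.8571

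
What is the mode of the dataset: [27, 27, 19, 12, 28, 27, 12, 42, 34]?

27

Step 1: Count the frequency of each value:
  12: appears 2 time(s)
  19: appears 1 time(s)
  27: appears 3 time(s)
  28: appears 1 time(s)
  34: appears 1 time(s)
  42: appears 1 time(s)
Step 2: The value 27 appears most frequently (3 times).
Step 3: Mode = 27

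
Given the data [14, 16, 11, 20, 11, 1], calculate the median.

12.5

Step 1: Sort the data in ascending order: [1, 11, 11, 14, 16, 20]
Step 2: The number of values is n = 6.
Step 3: Since n is even, the median is the average of positions 3 and 4:
  Median = (11 + 14) / 2 = 12.5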